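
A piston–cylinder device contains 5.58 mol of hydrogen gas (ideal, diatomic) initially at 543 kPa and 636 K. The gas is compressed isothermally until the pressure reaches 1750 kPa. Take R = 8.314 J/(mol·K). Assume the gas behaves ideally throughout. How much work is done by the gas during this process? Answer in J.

-34500 J

V₁ = nRT₁/P₁ = 5.58×8.314×636/543 = 54.3 L.
Isothermal: T stays 636 K; PV = const ⇒ V₂ = 16.9 L, P₂ = 1750 kPa.
W = nRT ln(V₂/V₁) = 5.58×8.314×636×ln(0.310) = -34500 J.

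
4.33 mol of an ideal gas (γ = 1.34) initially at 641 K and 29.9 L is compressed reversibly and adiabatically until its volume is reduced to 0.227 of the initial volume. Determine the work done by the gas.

P₁ = nRT₁/V₁ = 4.33×8.314×641/29.9 = 772 kPa.
Adiabatic: TV^(γ−1) = const ⇒ T₂ = 641×(4.41)^0.340 = 1060 K; PV^γ = const ⇒ P₂ = 5630 kPa.
ΔU = nCvΔT = 4.33×24.5×(1060−641) = 44500 J.
Q = 0 for an adiabatic process, so W = −ΔU = -44500 J.

-44500 J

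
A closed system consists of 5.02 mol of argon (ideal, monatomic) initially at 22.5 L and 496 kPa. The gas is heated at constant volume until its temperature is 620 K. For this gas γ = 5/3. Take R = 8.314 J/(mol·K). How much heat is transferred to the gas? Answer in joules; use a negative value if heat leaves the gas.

22100 J

T₁ = P₁V₁/(nR) = 496×22.5/(5.02×8.314) = 267 K.
Isochoric: V stays 22.5 L; P/T = const ⇒ T₂ = 620 K, P₂ = 1150 kPa.
W = 0 (no volume change).
ΔU = nCvΔT = 5.02×12.5×(620−267) = 22100 J.
Q = ΔU = 22100 J.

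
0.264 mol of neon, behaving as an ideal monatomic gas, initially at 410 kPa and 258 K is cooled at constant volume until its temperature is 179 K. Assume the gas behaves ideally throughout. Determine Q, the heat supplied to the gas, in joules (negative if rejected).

V₁ = nRT₁/P₁ = 0.264×8.314×258/410 = 1.38 L.
Isochoric: V stays 1.38 L; P/T = const ⇒ T₂ = 179 K, P₂ = 284 kPa.
W = 0 (no volume change).
ΔU = nCvΔT = 0.264×12.5×(179−258) = -260 J.
Q = ΔU = -260 J.

-260 J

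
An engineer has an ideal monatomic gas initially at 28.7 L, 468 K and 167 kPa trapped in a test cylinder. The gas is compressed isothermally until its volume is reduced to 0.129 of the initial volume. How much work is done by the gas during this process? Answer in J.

n = P₁V₁/(RT₁) = 167×28.7/(8.314×468) = 1.23 mol.
Isothermal: T stays 468 K; PV = const ⇒ V₂ = 3.70 L, P₂ = 1290 kPa.
W = nRT ln(V₂/V₁) = 1.23×8.314×468×ln(0.129) = -9820 J.

-9820 J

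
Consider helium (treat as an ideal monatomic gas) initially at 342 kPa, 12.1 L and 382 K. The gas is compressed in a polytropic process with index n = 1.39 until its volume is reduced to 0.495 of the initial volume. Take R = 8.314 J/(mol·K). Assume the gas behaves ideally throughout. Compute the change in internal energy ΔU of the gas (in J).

n = P₁V₁/(RT₁) = 342×12.1/(8.314×382) = 1.30 mol.
Polytropic n=1.39: T₂ = T₁(V₁/V₂)^(n−1) = 382×(2.02)^0.39 = 503 K; P₂ = P₁(V₁/V₂)^n = 909 kPa.
For an ideal gas ΔU = nCvΔT with Cv = (3/2)R = 12.5 J/(mol·K).
ΔU = 1.30×12.5×(503−382) = 1960 J.

1960 J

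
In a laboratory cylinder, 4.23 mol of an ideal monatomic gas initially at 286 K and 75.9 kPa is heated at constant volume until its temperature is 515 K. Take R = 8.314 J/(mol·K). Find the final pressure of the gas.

V₁ = nRT₁/P₁ = 4.23×8.314×286/75.9 = 133 L.
Isochoric: V stays 133 L; P/T = const ⇒ T₂ = 515 K, P₂ = 137 kPa.

137 kPa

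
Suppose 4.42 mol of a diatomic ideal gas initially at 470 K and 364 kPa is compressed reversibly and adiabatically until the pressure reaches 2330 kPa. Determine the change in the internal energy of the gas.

V₁ = nRT₁/P₁ = 4.42×8.314×470/364 = 47.4 L.
Adiabatic: T₂/T₁ = (P₂/P₁)^((γ−1)/γ) ⇒ T₂ = 470×(6.40)^0.286 = 799 K; V₂ = 12.6 L.
For an ideal gas ΔU = nCvΔT with Cv = (5/2)R = 20.8 J/(mol·K).
ΔU = 4.42×20.8×(799−470) = 30200 J.

30200 J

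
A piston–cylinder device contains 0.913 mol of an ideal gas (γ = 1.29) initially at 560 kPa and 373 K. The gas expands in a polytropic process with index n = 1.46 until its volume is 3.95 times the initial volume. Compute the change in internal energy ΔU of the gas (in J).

V₁ = nRT₁/P₁ = 0.913×8.314×373/560 = 5.06 L.
Polytropic n=1.46: T₂ = T₁(V₁/V₂)^(n−1) = 373×(0.253)^0.46 = 198 K; P₂ = P₁(V₁/V₂)^n = 75.4 kPa.
For an ideal gas ΔU = nCvΔT with Cv = R/(γ−1) = 28.7 J/(mol·K).
ΔU = 0.913×28.7×(198−373) = -4570 J.

-4570 J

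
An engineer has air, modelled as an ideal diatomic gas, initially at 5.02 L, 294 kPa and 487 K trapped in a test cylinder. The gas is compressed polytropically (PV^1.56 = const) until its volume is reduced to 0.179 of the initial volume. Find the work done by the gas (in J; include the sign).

-4270 J

n = P₁V₁/(RT₁) = 294×5.02/(8.314×487) = 0.365 mol.
Polytropic n=1.56: T₂ = T₁(V₁/V₂)^(n−1) = 487×(5.59)^0.56 = 1280 K; P₂ = P₁(V₁/V₂)^n = 4300 kPa.
W = (P₁V₁−P₂V₂)/(n−1) = (294×5.02−4300×0.899)/0.56 = -4270 J.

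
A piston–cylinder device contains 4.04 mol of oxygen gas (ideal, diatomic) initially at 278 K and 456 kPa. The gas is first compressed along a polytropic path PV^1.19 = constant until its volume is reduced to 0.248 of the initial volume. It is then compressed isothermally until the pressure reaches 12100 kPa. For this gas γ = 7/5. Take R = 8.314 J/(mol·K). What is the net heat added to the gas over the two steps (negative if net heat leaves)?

V₁ = nRT₁/P₁ = 4.04×8.314×278/456 = 20.5 L.
Step 1 — Polytropic n=1.19: T₂ = T₁(V₁/V₂)^(n−1) = 278×(4.03)^0.19 = 362 K; P₂ = P₁(V₁/V₂)^n = 2400 kPa.
W = (P₁V₁−P₂V₂)/(n−1) = (456×20.5−2400×5.08)/0.19 = -14900 J.
ΔU = nCvΔT = 4.04×20.8×(362−278) = 7080 J.
Q = ΔU + W = -7830 J.
State after step 1: P = 2400 kPa, V = 5.08 L, T = 362 K.
Step 2 — Isothermal: T stays 362 K; PV = const ⇒ V₂ = 1.01 L, P₂ = 12100 kPa.
ΔU = 0 (ideal gas, T constant).
W = nRT ln(V₂/V₁) = 4.04×8.314×362×ln(0.198) = -19700 J.
Q = ΔU + W = -19700 J.
Net over both steps: W = -34600 J, Q = -27500 J, ΔU = 7080 J.

-27500 J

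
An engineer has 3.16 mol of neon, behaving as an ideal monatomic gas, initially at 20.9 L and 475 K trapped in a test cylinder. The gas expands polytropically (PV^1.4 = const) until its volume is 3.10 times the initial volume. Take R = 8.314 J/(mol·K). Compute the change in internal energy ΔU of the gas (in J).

P₁ = nRT₁/V₁ = 3.16×8.314×475/20.9 = 597 kPa.
Polytropic n=1.4: T₂ = T₁(V₁/V₂)^(n−1) = 475×(0.323)^0.40 = 302 K; P₂ = P₁(V₁/V₂)^n = 123 kPa.
For an ideal gas ΔU = nCvΔT with Cv = (3/2)R = 12.5 J/(mol·K).
ΔU = 3.16×12.5×(302−475) = -6810 J.

-6810 J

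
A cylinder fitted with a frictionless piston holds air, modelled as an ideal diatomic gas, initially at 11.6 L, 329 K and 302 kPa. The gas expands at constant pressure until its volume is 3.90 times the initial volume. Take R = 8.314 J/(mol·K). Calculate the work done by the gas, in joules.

n = P₁V₁/(RT₁) = 302×11.6/(8.314×329) = 1.28 mol.
Isobaric: P stays 302 kPa; V/T = const ⇒ T₂ = 1280 K, V₂ = 45.2 L.
W = PΔV = 302×(45.2−11.6) kPa·L = 10200 J.

10200 J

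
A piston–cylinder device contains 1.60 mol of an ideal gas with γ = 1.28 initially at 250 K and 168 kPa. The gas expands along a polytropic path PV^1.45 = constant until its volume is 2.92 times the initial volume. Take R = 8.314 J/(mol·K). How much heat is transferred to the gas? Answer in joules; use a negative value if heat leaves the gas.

V₁ = nRT₁/P₁ = 1.60×8.314×250/168 = 19.8 L.
Polytropic n=1.45: T₂ = T₁(V₁/V₂)^(n−1) = 250×(0.342)^0.45 = 154 K; P₂ = P₁(V₁/V₂)^n = 35.5 kPa.
W = (P₁V₁−P₂V₂)/(n−1) = (168×19.8−35.5×57.8)/0.45 = 2830 J.
ΔU = nCvΔT = 1.60×29.7×(154−250) = -4540 J.
Q = ΔU + W = -1720 J.

-1720 J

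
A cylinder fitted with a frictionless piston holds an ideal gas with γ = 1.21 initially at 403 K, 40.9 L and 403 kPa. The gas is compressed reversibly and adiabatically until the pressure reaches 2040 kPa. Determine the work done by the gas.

n = P₁V₁/(RT₁) = 403×40.9/(8.314×403) = 4.92 mol.
Adiabatic: T₂/T₁ = (P₂/P₁)^((γ−1)/γ) ⇒ T₂ = 403×(5.06)^0.174 = 534 K; V₂ = 10.7 L.
ΔU = nCvΔT = 4.92×39.6×(534−403) = 25500 J.
Q = 0 for an adiabatic process, so W = −ΔU = -25500 J.

-25500 J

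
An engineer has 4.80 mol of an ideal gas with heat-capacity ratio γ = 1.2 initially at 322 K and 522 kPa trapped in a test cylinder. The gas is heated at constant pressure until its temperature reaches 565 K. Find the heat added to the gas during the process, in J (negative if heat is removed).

V₁ = nRT₁/P₁ = 4.80×8.314×322/522 = 24.6 L.
Isobaric: P stays 522 kPa; V/T = const ⇒ T₂ = 565 K, V₂ = 43.2 L.
W = PΔV = 522×(43.2−24.6) kPa·L = 9700 J.
ΔU = nCvΔT = 4.80×41.6×(565−322) = 48500 J.
Q = ΔU + W = nCpΔT = 58200 J.

58200 J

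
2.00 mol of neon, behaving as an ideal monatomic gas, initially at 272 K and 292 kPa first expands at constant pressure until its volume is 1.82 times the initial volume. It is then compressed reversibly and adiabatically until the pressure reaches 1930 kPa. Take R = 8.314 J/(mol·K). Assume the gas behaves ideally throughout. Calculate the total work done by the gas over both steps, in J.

-10200 J

V₁ = nRT₁/P₁ = 2.00×8.314×272/292 = 15.5 L.
Step 1 — Isobaric: P stays 292 kPa; V/T = const ⇒ T₂ = 495 K, V₂ = 28.2 L.
W = PΔV = 292×(28.2−15.5) kPa·L = 3710 J.
ΔU = nCvΔT = 2.00×12.5×(495−272) = 5560 J.
Q = ΔU + W = nCpΔT = 9270 J.
State after step 1: P = 292 kPa, V = 28.2 L, T = 495 K.
Step 2 — Adiabatic: T₂/T₁ = (P₂/P₁)^((γ−1)/γ) ⇒ T₂ = 495×(6.61)^0.400 = 1050 K; V₂ = 9.08 L.
ΔU = nCvΔT = 2.00×12.5×(1050−495) = 13900 J.
Q = 0 for an adiabatic process, so W = −ΔU = -13900 J.
Net over both steps: W = -10200 J, Q = 9270 J, ΔU = 19500 J.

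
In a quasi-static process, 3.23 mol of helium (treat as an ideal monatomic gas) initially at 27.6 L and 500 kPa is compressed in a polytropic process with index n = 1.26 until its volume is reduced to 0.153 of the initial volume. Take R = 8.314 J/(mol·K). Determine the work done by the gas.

-33400 J

T₁ = P₁V₁/(nR) = 500×27.6/(3.23×8.314) = 514 K.
Polytropic n=1.26: T₂ = T₁(V₁/V₂)^(n−1) = 514×(6.54)^0.26 = 837 K; P₂ = P₁(V₁/V₂)^n = 5320 kPa.
W = (P₁V₁−P₂V₂)/(n−1) = (500×27.6−5320×4.22)/0.26 = -33400 J.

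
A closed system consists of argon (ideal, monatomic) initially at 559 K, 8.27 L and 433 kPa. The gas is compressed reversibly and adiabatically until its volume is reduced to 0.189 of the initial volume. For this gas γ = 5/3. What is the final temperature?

1700 K

Adiabatic: TV^(γ−1) = const ⇒ T₂ = 559×(5.29)^0.667 = 1700 K; PV^γ = const ⇒ P₂ = 6960 kPa.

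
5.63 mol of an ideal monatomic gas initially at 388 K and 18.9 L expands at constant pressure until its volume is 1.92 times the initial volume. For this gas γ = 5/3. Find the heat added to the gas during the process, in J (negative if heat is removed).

P₁ = nRT₁/V₁ = 5.63×8.314×388/18.9 = 961 kPa.
Isobaric: P stays 961 kPa; V/T = const ⇒ T₂ = 745 K, V₂ = 36.3 L.
W = PΔV = 961×(36.3−18.9) kPa·L = 16700 J.
ΔU = nCvΔT = 5.63×12.5×(745−388) = 25100 J.
Q = ΔU + W = nCpΔT = 41800 J.

41800 J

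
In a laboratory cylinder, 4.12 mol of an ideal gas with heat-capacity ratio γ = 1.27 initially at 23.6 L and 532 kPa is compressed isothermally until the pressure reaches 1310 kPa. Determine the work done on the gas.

T₁ = P₁V₁/(nR) = 532×23.6/(4.12×8.314) = 367 K.
Isothermal: T stays 367 K; PV = const ⇒ V₂ = 9.58 L, P₂ = 1310 kPa.
W = nRT ln(V₂/V₁) = 4.12×8.314×367×ln(0.406) = -11300 J.
Work done on the gas = −W_by = 11300 J.

11300 J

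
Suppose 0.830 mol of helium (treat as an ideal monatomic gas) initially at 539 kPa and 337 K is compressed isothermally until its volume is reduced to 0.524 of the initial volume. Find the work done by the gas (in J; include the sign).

-1500 J

V₁ = nRT₁/P₁ = 0.830×8.314×337/539 = 4.31 L.
Isothermal: T stays 337 K; PV = const ⇒ V₂ = 2.26 L, P₂ = 1030 kPa.
W = nRT ln(V₂/V₁) = 0.830×8.314×337×ln(0.524) = -1500 J.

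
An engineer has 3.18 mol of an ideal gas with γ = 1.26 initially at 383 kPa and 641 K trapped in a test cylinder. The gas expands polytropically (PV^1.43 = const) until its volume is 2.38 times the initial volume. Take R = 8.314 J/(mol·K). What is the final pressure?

V₁ = nRT₁/P₁ = 3.18×8.314×641/383 = 44.2 L.
Polytropic n=1.43: T₂ = T₁(V₁/V₂)^(n−1) = 641×(0.420)^0.43 = 441 K; P₂ = P₁(V₁/V₂)^n = 111 kPa.

111 kPa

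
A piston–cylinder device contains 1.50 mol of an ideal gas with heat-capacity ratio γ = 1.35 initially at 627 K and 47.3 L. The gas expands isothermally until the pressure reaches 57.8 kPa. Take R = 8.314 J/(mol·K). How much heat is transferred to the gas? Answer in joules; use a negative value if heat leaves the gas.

8220 J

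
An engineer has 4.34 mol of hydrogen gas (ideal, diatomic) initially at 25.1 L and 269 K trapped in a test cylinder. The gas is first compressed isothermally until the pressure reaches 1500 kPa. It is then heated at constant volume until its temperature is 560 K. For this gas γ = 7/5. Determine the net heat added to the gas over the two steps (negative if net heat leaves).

P₁ = nRT₁/V₁ = 4.34×8.314×269/25.1 = 387 kPa.
Step 1 — Isothermal: T stays 269 K; PV = const ⇒ V₂ = 6.47 L, P₂ = 1500 kPa.
ΔU = 0 (ideal gas, T constant).
W = nRT ln(V₂/V₁) = 4.34×8.314×269×ln(0.258) = -13200 J.
Q = ΔU + W = -13200 J.
State after step 1: P = 1500 kPa, V = 6.47 L, T = 269 K.
Step 2 — Isochoric: V stays 6.47 L; P/T = const ⇒ T₂ = 560 K, P₂ = 3120 kPa.
W = 0 (no volume change).
ΔU = nCvΔT = 4.34×20.8×(560−269) = 26300 J.
Q = ΔU = 26300 J.
Net over both steps: W = -13200 J, Q = 13100 J, ΔU = 26300 J.

13100 J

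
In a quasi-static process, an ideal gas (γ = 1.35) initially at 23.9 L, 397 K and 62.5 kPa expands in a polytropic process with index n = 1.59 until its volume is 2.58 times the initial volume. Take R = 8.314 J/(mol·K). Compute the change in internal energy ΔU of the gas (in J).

n = P₁V₁/(RT₁) = 62.5×23.9/(8.314×397) = 0.453 mol.
Polytropic n=1.59: T₂ = T₁(V₁/V₂)^(n−1) = 397×(0.388)^0.59 = 227 K; P₂ = P₁(V₁/V₂)^n = 13.8 kPa.
For an ideal gas ΔU = nCvΔT with Cv = R/(γ−1) = 23.8 J/(mol·K).
ΔU = 0.453×23.8×(227−397) = -1830 J.

-1830 J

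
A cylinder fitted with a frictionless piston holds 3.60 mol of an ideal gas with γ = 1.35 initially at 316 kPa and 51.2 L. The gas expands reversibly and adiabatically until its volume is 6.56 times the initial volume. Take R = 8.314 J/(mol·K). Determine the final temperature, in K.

280 K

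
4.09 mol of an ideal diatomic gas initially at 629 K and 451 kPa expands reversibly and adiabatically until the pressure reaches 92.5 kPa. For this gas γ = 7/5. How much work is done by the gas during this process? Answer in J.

19500 J

V₁ = nRT₁/P₁ = 4.09×8.314×629/451 = 47.4 L.
Adiabatic: T₂/T₁ = (P₂/P₁)^((γ−1)/γ) ⇒ T₂ = 629×(0.205)^0.286 = 400 K; V₂ = 147 L.
ΔU = nCvΔT = 4.09×20.8×(400−629) = -19500 J.
Q = 0 for an adiabatic process, so W = −ΔU = 19500 J.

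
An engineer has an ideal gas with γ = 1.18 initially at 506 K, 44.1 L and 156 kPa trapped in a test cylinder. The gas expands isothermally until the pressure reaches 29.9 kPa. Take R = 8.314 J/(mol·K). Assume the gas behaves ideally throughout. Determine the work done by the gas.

11400 J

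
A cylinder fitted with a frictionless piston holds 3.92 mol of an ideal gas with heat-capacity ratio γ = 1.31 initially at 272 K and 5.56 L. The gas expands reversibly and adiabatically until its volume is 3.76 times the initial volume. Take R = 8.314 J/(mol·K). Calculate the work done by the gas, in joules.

9630 J

P₁ = nRT₁/V₁ = 3.92×8.314×272/5.56 = 1590 kPa.
Adiabatic: TV^(γ−1) = const ⇒ T₂ = 272×(0.266)^0.310 = 180 K; PV^γ = const ⇒ P₂ = 281 kPa.
ΔU = nCvΔT = 3.92×26.8×(180−272) = -9630 J.
Q = 0 for an adiabatic process, so W = −ΔU = 9630 J.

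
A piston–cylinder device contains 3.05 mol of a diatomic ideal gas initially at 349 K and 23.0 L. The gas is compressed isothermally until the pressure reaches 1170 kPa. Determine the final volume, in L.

P₁ = nRT₁/V₁ = 3.05×8.314×349/23.0 = 385 kPa.
Isothermal: T stays 349 K; PV = const ⇒ V₂ = 7.56 L, P₂ = 1170 kPa.

7.56 L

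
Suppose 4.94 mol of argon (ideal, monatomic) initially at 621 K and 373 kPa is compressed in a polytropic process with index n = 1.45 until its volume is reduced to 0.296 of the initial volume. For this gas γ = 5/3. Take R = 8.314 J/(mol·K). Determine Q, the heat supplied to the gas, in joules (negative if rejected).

-13400 J

V₁ = nRT₁/P₁ = 4.94×8.314×621/373 = 68.4 L.
Polytropic n=1.45: T₂ = T₁(V₁/V₂)^(n−1) = 621×(3.38)^0.45 = 1070 K; P₂ = P₁(V₁/V₂)^n = 2180 kPa.
W = (P₁V₁−P₂V₂)/(n−1) = (373×68.4−2180×20.2)/0.45 = -41300 J.
ΔU = nCvΔT = 4.94×12.5×(1070−621) = 27900 J.
Q = ΔU + W = -13400 J.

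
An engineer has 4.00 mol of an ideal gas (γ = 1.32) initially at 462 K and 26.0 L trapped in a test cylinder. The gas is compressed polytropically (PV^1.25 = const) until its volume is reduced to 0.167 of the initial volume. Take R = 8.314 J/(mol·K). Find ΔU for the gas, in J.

27100 J

P₁ = nRT₁/V₁ = 4.00×8.314×462/26.0 = 591 kPa.
Polytropic n=1.25: T₂ = T₁(V₁/V₂)^(n−1) = 462×(5.99)^0.25 = 723 K; P₂ = P₁(V₁/V₂)^n = 5540 kPa.
For an ideal gas ΔU = nCvΔT with Cv = R/(γ−1) = 26.0 J/(mol·K).
ΔU = 4.00×26.0×(723−462) = 27100 J.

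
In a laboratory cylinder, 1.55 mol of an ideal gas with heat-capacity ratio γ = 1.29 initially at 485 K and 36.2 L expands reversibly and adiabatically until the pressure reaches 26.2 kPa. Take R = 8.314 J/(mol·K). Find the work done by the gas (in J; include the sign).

P₁ = nRT₁/V₁ = 1.55×8.314×485/36.2 = 173 kPa.
Adiabatic: T₂/T₁ = (P₂/P₁)^((γ−1)/γ) ⇒ T₂ = 485×(0.152)^0.225 = 317 K; V₂ = 156 L.
ΔU = nCvΔT = 1.55×28.7×(317−485) = -7450 J.
Q = 0 for an adiabatic process, so W = −ΔU = 7450 J.

7450 J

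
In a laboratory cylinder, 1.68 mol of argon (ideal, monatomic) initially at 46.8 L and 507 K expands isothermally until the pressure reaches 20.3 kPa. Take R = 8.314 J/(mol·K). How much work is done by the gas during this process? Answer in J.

P₁ = nRT₁/V₁ = 1.68×8.314×507/46.8 = 151 kPa.
Isothermal: T stays 507 K; PV = const ⇒ V₂ = 349 L, P₂ = 20.3 kPa.
W = nRT ln(V₂/V₁) = 1.68×8.314×507×ln(7.45) = 14200 J.

14200 J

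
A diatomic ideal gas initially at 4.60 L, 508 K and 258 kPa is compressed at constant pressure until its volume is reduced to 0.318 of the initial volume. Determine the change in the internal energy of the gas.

n = P₁V₁/(RT₁) = 258×4.60/(8.314×508) = 0.281 mol.
Isobaric: P stays 258 kPa; V/T = const ⇒ T₂ = 162 K, V₂ = 1.46 L.
For an ideal gas ΔU = nCvΔT with Cv = (5/2)R = 20.8 J/(mol·K).
ΔU = 0.281×20.8×(162−508) = -2020 J.

-2020 J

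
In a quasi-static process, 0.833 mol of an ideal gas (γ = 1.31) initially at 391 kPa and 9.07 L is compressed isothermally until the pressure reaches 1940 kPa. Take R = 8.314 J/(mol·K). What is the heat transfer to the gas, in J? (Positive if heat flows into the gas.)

-5680 J

T₁ = P₁V₁/(nR) = 391×9.07/(0.833×8.314) = 512 K.
Isothermal: T stays 512 K; PV = const ⇒ V₂ = 1.83 L, P₂ = 1940 kPa.
ΔU = 0 (ideal gas, T constant).
W = nRT ln(V₂/V₁) = 0.833×8.314×512×ln(0.202) = -5680 J.
Q = ΔU + W = -5680 J.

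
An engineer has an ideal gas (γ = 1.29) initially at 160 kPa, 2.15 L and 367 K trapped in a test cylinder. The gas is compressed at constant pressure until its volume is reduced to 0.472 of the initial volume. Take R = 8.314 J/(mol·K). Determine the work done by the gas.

-182 J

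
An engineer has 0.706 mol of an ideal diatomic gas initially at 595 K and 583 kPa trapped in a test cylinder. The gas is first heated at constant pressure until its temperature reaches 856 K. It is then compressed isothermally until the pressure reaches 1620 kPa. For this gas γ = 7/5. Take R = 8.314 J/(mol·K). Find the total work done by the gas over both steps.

-3600 J

V₁ = nRT₁/P₁ = 0.706×8.314×595/583 = 5.99 L.
Step 1 — Isobaric: P stays 583 kPa; V/T = const ⇒ T₂ = 856 K, V₂ = 8.62 L.
W = PΔV = 583×(8.62−5.99) kPa·L = 1530 J.
ΔU = nCvΔT = 0.706×20.8×(856−595) = 3830 J.
Q = ΔU + W = nCpΔT = 5360 J.
State after step 1: P = 583 kPa, V = 8.62 L, T = 856 K.
Step 2 — Isothermal: T stays 856 K; PV = const ⇒ V₂ = 3.10 L, P₂ = 1620 kPa.
ΔU = 0 (ideal gas, T constant).
W = nRT ln(V₂/V₁) = 0.706×8.314×856×ln(0.360) = -5130 J.
Q = ΔU + W = -5130 J.
Net over both steps: W = -3600 J, Q = 227 J, ΔU = 3830 J.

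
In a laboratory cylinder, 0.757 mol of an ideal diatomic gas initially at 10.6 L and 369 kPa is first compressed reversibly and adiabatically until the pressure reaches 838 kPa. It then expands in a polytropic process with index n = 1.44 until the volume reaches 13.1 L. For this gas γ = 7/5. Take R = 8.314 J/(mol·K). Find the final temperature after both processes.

T₁ = P₁V₁/(nR) = 369×10.6/(0.757×8.314) = 621 K.
Step 1 — Adiabatic: T₂/T₁ = (P₂/P₁)^((γ−1)/γ) ⇒ T₂ = 621×(2.27)^0.286 = 786 K; V₂ = 5.90 L.
ΔU = nCvΔT = 0.757×20.8×(786−621) = 2580 J.
Q = 0 for an adiabatic process, so W = −ΔU = -2580 J.
State after step 1: P = 838 kPa, V = 5.90 L, T = 786 K.
Step 2 — Polytropic n=1.44: T₂ = T₁(V₁/V₂)^(n−1) = 786×(0.450)^0.44 = 553 K; P₂ = P₁(V₁/V₂)^n = 266 kPa.
W = (P₁V₁−P₂V₂)/(n−1) = (838×5.90−266×13.1)/0.44 = 3330 J.
ΔU = nCvΔT = 0.757×20.8×(553−786) = -3660 J.
Q = ΔU + W = -333 J.
Net over both steps: W = 744 J, Q = -333 J, ΔU = -1080 J.

553 K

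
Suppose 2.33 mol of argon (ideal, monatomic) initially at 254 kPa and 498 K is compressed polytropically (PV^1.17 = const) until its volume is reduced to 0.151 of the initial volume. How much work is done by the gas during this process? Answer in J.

-21500 J

V₁ = nRT₁/P₁ = 2.33×8.314×498/254 = 38.0 L.
Polytropic n=1.17: T₂ = T₁(V₁/V₂)^(n−1) = 498×(6.62)^0.17 = 687 K; P₂ = P₁(V₁/V₂)^n = 2320 kPa.
W = (P₁V₁−P₂V₂)/(n−1) = (254×38.0−2320×5.74)/0.17 = -21500 J.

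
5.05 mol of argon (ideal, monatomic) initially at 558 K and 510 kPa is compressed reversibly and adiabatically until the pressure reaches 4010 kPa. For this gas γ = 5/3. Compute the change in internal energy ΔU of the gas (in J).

V₁ = nRT₁/P₁ = 5.05×8.314×558/510 = 45.9 L.
Adiabatic: T₂/T₁ = (P₂/P₁)^((γ−1)/γ) ⇒ T₂ = 558×(7.86)^0.400 = 1270 K; V₂ = 13.3 L.
For an ideal gas ΔU = nCvΔT with Cv = (3/2)R = 12.5 J/(mol·K).
ΔU = 5.05×12.5×(1270−558) = 45000 J.

45000 J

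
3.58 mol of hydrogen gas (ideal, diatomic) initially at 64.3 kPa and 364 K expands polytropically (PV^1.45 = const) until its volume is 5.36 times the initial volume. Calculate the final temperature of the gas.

171 K

V₁ = nRT₁/P₁ = 3.58×8.314×364/64.3 = 168 L.
Polytropic n=1.45: T₂ = T₁(V₁/V₂)^(n−1) = 364×(0.187)^0.45 = 171 K; P₂ = P₁(V₁/V₂)^n = 5.64 kPa.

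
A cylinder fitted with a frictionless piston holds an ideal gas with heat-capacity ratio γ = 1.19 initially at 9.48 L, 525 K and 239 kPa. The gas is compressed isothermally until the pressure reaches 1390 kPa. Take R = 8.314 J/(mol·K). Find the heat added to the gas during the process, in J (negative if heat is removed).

n = P₁V₁/(RT₁) = 239×9.48/(8.314×525) = 0.519 mol.
Isothermal: T stays 525 K; PV = const ⇒ V₂ = 1.63 L, P₂ = 1390 kPa.
ΔU = 0 (ideal gas, T constant).
W = nRT ln(V₂/V₁) = 0.519×8.314×525×ln(0.172) = -3990 J.
Q = ΔU + W = -3990 J.

-3990 J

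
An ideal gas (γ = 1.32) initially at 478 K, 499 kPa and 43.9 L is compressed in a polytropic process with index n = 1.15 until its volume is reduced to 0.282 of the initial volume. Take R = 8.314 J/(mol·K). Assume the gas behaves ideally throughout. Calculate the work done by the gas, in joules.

-30500 J

n = P₁V₁/(RT₁) = 499×43.9/(8.314×478) = 5.51 mol.
Polytropic n=1.15: T₂ = T₁(V₁/V₂)^(n−1) = 478×(3.55)^0.15 = 578 K; P₂ = P₁(V₁/V₂)^n = 2140 kPa.
W = (P₁V₁−P₂V₂)/(n−1) = (499×43.9−2140×12.4)/0.15 = -30500 J.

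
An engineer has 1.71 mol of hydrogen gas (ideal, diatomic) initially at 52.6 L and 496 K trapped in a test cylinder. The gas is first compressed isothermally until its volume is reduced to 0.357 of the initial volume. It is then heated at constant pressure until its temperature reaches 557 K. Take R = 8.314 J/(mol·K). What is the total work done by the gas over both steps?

-6400 J

P₁ = nRT₁/V₁ = 1.71×8.314×496/52.6 = 134 kPa.
Step 1 — Isothermal: T stays 496 K; PV = const ⇒ V₂ = 18.8 L, P₂ = 376 kPa.
ΔU = 0 (ideal gas, T constant).
W = nRT ln(V₂/V₁) = 1.71×8.314×496×ln(0.357) = -7260 J.
Q = ΔU + W = -7260 J.
State after step 1: P = 376 kPa, V = 18.8 L, T = 496 K.
Step 2 — Isobaric: P stays 376 kPa; V/T = const ⇒ T₂ = 557 K, V₂ = 21.1 L.
W = PΔV = 376×(21.1−18.8) kPa·L = 867 J.
ΔU = nCvΔT = 1.71×20.8×(557−496) = 2170 J.
Q = ΔU + W = nCpΔT = 3040 J.
Net over both steps: W = -6400 J, Q = -4230 J, ΔU = 2170 J.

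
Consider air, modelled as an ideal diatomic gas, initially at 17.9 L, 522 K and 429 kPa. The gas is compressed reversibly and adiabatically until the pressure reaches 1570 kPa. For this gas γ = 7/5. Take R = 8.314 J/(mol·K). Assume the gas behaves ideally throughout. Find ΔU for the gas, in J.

8610 J

n = P₁V₁/(RT₁) = 429×17.9/(8.314×522) = 1.77 mol.
Adiabatic: T₂/T₁ = (P₂/P₁)^((γ−1)/γ) ⇒ T₂ = 522×(3.66)^0.286 = 756 K; V₂ = 7.09 L.
For an ideal gas ΔU = nCvΔT with Cv = (5/2)R = 20.8 J/(mol·K).
ΔU = 1.77×20.8×(756−522) = 8610 J.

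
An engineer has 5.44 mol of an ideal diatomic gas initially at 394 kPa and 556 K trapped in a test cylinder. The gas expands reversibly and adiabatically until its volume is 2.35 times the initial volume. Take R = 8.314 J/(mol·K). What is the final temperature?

V₁ = nRT₁/P₁ = 5.44×8.314×556/394 = 63.8 L.
Adiabatic: TV^(γ−1) = const ⇒ T₂ = 556×(0.426)^0.400 = 395 K; PV^γ = const ⇒ P₂ = 119 kPa.

395 K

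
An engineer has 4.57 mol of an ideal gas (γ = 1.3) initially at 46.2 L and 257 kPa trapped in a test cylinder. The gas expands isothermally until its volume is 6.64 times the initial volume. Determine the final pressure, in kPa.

38.7 kPa

T₁ = P₁V₁/(nR) = 257×46.2/(4.57×8.314) = 312 K.
Isothermal: T stays 312 K; PV = const ⇒ V₂ = 307 L, P₂ = 38.7 kPa.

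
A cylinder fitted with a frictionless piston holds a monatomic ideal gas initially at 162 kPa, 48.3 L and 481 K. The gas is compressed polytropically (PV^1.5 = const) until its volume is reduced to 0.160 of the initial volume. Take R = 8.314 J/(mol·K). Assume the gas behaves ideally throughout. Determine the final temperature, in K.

Polytropic n=1.5: T₂ = T₁(V₁/V₂)^(n−1) = 481×(6.25)^0.50 = 1200 K; P₂ = P₁(V₁/V₂)^n = 2530 kPa.

1200 K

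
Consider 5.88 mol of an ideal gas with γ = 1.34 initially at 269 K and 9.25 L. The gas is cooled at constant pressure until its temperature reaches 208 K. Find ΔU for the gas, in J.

P₁ = nRT₁/V₁ = 5.88×8.314×269/9.25 = 1420 kPa.
Isobaric: P stays 1420 kPa; V/T = const ⇒ T₂ = 208 K, V₂ = 7.15 L.
For an ideal gas ΔU = nCvΔT with Cv = R/(γ−1) = 24.5 J/(mol·K).
ΔU = 5.88×24.5×(208−269) = -8770 J.

-8770 J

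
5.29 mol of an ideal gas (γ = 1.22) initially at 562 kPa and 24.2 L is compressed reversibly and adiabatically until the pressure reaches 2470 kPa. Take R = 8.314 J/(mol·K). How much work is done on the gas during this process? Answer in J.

18900 J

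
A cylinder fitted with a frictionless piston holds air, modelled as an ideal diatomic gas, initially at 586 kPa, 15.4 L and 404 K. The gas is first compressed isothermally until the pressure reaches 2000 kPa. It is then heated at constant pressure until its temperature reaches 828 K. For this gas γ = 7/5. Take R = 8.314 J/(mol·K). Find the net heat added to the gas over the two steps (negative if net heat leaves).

22100 J

n = P₁V₁/(RT₁) = 586×15.4/(8.314×404) = 2.69 mol.
Step 1 — Isothermal: T stays 404 K; PV = const ⇒ V₂ = 4.51 L, P₂ = 2000 kPa.
ΔU = 0 (ideal gas, T constant).
W = nRT ln(V₂/V₁) = 2.69×8.314×404×ln(0.293) = -11100 J.
Q = ΔU + W = -11100 J.
State after step 1: P = 2000 kPa, V = 4.51 L, T = 404 K.
Step 2 — Isobaric: P stays 2000 kPa; V/T = const ⇒ T₂ = 828 K, V₂ = 9.25 L.
W = PΔV = 2000×(9.25−4.51) kPa·L = 9470 J.
ΔU = nCvΔT = 2.69×20.8×(828−404) = 23700 J.
Q = ΔU + W = nCpΔT = 33100 J.
Net over both steps: W = -1610 J, Q = 22100 J, ΔU = 23700 J.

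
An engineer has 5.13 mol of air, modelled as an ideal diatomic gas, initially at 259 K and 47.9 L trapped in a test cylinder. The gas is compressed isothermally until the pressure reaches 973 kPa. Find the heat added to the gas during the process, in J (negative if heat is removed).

-15900 J

P₁ = nRT₁/V₁ = 5.13×8.314×259/47.9 = 231 kPa.
Isothermal: T stays 259 K; PV = const ⇒ V₂ = 11.4 L, P₂ = 973 kPa.
ΔU = 0 (ideal gas, T constant).
W = nRT ln(V₂/V₁) = 5.13×8.314×259×ln(0.237) = -15900 J.
Q = ΔU + W = -15900 J.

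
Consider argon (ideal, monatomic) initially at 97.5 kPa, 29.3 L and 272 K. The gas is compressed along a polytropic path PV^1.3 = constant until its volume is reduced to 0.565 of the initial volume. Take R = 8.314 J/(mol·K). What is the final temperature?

323 K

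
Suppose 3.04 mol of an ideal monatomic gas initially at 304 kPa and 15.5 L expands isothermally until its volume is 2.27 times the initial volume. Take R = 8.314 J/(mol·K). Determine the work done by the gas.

T₁ = P₁V₁/(nR) = 304×15.5/(3.04×8.314) = 186 K.
Isothermal: T stays 186 K; PV = const ⇒ V₂ = 35.2 L, P₂ = 134 kPa.
W = nRT ln(V₂/V₁) = 3.04×8.314×186×ln(2.27) = 3860 J.

3860 J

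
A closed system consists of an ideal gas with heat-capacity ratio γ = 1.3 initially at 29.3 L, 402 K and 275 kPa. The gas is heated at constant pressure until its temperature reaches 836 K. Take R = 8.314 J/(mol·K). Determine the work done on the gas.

-8700 J

n = P₁V₁/(RT₁) = 275×29.3/(8.314×402) = 2.41 mol.
Isobaric: P stays 275 kPa; V/T = const ⇒ T₂ = 836 K, V₂ = 60.9 L.
W = PΔV = 275×(60.9−29.3) kPa·L = 8700 J.
Work done on the gas = −W_by = -8700 J.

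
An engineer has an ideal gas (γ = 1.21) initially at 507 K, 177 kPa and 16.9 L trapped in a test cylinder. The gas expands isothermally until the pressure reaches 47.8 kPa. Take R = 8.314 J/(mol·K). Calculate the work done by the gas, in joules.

n = P₁V₁/(RT₁) = 177×16.9/(8.314×507) = 0.710 mol.
Isothermal: T stays 507 K; PV = const ⇒ V₂ = 62.6 L, P₂ = 47.8 kPa.
W = nRT ln(V₂/V₁) = 0.710×8.314×507×ln(3.70) = 3920 J.

3920 J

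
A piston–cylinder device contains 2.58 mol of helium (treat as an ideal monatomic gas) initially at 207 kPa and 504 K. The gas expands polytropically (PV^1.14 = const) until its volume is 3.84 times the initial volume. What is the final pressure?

V₁ = nRT₁/P₁ = 2.58×8.314×504/207 = 52.2 L.
Polytropic n=1.14: T₂ = T₁(V₁/V₂)^(n−1) = 504×(0.260)^0.14 = 417 K; P₂ = P₁(V₁/V₂)^n = 44.7 kPa.

44.7 kPa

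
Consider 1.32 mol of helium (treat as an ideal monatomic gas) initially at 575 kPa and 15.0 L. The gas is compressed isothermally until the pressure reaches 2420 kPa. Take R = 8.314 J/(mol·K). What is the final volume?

T₁ = P₁V₁/(nR) = 575×15.0/(1.32×8.314) = 786 K.
Isothermal: T stays 786 K; PV = const ⇒ V₂ = 3.56 L, P₂ = 2420 kPa.

3.56 L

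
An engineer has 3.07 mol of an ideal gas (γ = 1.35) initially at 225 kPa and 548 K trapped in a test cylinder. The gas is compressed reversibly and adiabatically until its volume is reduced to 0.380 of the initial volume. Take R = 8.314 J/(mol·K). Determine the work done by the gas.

-16100 J

V₁ = nRT₁/P₁ = 3.07×8.314×548/225 = 62.2 L.
Adiabatic: TV^(γ−1) = const ⇒ T₂ = 548×(2.63)^0.350 = 769 K; PV^γ = const ⇒ P₂ = 831 kPa.
ΔU = nCvΔT = 3.07×23.8×(769−548) = 16100 J.
Q = 0 for an adiabatic process, so W = −ΔU = -16100 J.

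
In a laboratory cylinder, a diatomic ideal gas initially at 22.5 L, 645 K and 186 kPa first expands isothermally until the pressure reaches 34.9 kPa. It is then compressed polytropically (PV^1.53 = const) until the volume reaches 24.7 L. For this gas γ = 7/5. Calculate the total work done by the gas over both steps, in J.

-3340 J

n = P₁V₁/(RT₁) = 186×22.5/(8.314×645) = 0.780 mol.
Step 1 — Isothermal: T stays 645 K; PV = const ⇒ V₂ = 120 L, P₂ = 34.9 kPa.
ΔU = 0 (ideal gas, T constant).
W = nRT ln(V₂/V₁) = 0.780×8.314×645×ln(5.33) = 7000 J.
Q = ΔU + W = 7000 J.
State after step 1: P = 34.9 kPa, V = 120 L, T = 645 K.
Step 2 — Polytropic n=1.53: T₂ = T₁(V₁/V₂)^(n−1) = 645×(4.85)^0.53 = 1490 K; P₂ = P₁(V₁/V₂)^n = 391 kPa.
W = (P₁V₁−P₂V₂)/(n−1) = (34.9×120−391×24.7)/0.53 = -10300 J.
ΔU = nCvΔT = 0.780×20.8×(1490−645) = 13700 J.
Q = ΔU + W = 3360 J.
Net over both steps: W = -3340 J, Q = 10400 J, ΔU = 13700 J.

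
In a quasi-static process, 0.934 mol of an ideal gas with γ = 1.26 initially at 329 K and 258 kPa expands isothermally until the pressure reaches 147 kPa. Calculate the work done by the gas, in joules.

1440 J

V₁ = nRT₁/P₁ = 0.934×8.314×329/258 = 9.90 L.
Isothermal: T stays 329 K; PV = const ⇒ V₂ = 17.4 L, P₂ = 147 kPa.
W = nRT ln(V₂/V₁) = 0.934×8.314×329×ln(1.76) = 1440 J.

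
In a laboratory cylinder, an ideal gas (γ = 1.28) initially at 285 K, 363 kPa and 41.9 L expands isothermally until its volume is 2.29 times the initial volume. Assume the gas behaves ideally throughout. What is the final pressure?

Isothermal: T stays 285 K; PV = const ⇒ V₂ = 96.0 L, P₂ = 159 kPa.

159 kPa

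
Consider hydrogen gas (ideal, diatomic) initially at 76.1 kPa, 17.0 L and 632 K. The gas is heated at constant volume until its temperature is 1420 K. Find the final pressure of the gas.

171 kPa

Isochoric: V stays 17.0 L; P/T = const ⇒ T₂ = 1420 K, P₂ = 171 kPa.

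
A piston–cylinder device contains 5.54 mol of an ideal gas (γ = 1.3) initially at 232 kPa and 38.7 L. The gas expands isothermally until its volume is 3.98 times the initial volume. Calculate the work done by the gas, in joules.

T₁ = P₁V₁/(nR) = 232×38.7/(5.54×8.314) = 195 K.
Isothermal: T stays 195 K; PV = const ⇒ V₂ = 154 L, P₂ = 58.3 kPa.
W = nRT ln(V₂/V₁) = 5.54×8.314×195×ln(3.98) = 12400 J.

12400 J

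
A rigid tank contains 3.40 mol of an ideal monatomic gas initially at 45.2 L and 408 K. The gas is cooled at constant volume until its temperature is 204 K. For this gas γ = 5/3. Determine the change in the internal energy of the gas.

P₁ = nRT₁/V₁ = 3.40×8.314×408/45.2 = 255 kPa.
Isochoric: V stays 45.2 L; P/T = const ⇒ T₂ = 204 K, P₂ = 128 kPa.
For an ideal gas ΔU = nCvΔT with Cv = (3/2)R = 12.5 J/(mol·K).
ΔU = 3.40×12.5×(204−408) = -8650 J.

-8650 J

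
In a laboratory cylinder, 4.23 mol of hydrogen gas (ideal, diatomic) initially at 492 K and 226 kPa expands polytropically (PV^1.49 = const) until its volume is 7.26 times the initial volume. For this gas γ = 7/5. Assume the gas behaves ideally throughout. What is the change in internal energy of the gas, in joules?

-26900 J

V₁ = nRT₁/P₁ = 4.23×8.314×492/226 = 76.6 L.
Polytropic n=1.49: T₂ = T₁(V₁/V₂)^(n−1) = 492×(0.138)^0.49 = 186 K; P₂ = P₁(V₁/V₂)^n = 11.8 kPa.
For an ideal gas ΔU = nCvΔT with Cv = (5/2)R = 20.8 J/(mol·K).
ΔU = 4.23×20.8×(186−492) = -26900 J.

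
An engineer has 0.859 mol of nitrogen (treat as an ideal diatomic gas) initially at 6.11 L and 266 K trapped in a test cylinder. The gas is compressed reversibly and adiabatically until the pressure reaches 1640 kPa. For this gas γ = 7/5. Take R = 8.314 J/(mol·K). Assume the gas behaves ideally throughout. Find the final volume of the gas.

P₁ = nRT₁/V₁ = 0.859×8.314×266/6.11 = 311 kPa.
Adiabatic: T₂/T₁ = (P₂/P₁)^((γ−1)/γ) ⇒ T₂ = 266×(5.27)^0.286 = 428 K; V₂ = 1.86 L.

1.86 L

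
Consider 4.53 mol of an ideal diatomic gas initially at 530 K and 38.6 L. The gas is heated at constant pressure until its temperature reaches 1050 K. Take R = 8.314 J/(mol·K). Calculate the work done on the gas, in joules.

P₁ = nRT₁/V₁ = 4.53×8.314×530/38.6 = 517 kPa.
Isobaric: P stays 517 kPa; V/T = const ⇒ T₂ = 1050 K, V₂ = 76.5 L.
W = PΔV = 517×(76.5−38.6) kPa·L = 19600 J.
Work done on the gas = −W_by = -19600 J.

-19600 J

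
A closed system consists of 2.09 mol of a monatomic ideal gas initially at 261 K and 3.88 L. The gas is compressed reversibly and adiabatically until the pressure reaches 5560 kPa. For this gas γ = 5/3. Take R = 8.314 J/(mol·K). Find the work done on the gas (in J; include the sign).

P₁ = nRT₁/V₁ = 2.09×8.314×261/3.88 = 1170 kPa.
Adiabatic: T₂/T₁ = (P₂/P₁)^((γ−1)/γ) ⇒ T₂ = 261×(4.76)^0.400 = 487 K; V₂ = 1.52 L.
ΔU = nCvΔT = 2.09×12.5×(487−261) = 5890 J.
Q = 0 for an adiabatic process, so W = −ΔU = -5890 J.
Work done on the gas = −W_by = 5890 J.

5890 J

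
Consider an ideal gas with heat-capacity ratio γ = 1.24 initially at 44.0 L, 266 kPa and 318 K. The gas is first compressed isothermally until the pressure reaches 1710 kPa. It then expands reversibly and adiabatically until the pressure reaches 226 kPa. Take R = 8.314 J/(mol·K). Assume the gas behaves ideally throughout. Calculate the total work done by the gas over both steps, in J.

n = P₁V₁/(RT₁) = 266×44.0/(8.314×318) = 4.43 mol.
Step 1 — Isothermal: T stays 318 K; PV = const ⇒ V₂ = 6.84 L, P₂ = 1710 kPa.
ΔU = 0 (ideal gas, T constant).
W = nRT ln(V₂/V₁) = 4.43×8.314×318×ln(0.156) = -21800 J.
Q = ΔU + W = -21800 J.
State after step 1: P = 1710 kPa, V = 6.84 L, T = 318 K.
Step 2 — Adiabatic: T₂/T₁ = (P₂/P₁)^((γ−1)/γ) ⇒ T₂ = 318×(0.132)^0.194 = 215 K; V₂ = 35.0 L.
ΔU = nCvΔT = 4.43×34.6×(215−318) = -15800 J.
Q = 0 for an adiabatic process, so W = −ΔU = 15800 J.
Net over both steps: W = -5970 J, Q = -21800 J, ΔU = -15800 J.

-5970 J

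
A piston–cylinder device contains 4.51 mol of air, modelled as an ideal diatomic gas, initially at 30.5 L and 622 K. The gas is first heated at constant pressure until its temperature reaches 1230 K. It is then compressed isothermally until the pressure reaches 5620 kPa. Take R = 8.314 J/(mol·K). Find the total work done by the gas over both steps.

P₁ = nRT₁/V₁ = 4.51×8.314×622/30.5 = 765 kPa.
Step 1 — Isobaric: P stays 765 kPa; V/T = const ⇒ T₂ = 1230 K, V₂ = 60.3 L.
W = PΔV = 765×(60.3−30.5) kPa·L = 22800 J.
ΔU = nCvΔT = 4.51×20.8×(1230−622) = 57000 J.
Q = ΔU + W = nCpΔT = 79800 J.
State after step 1: P = 765 kPa, V = 60.3 L, T = 1230 K.
Step 2 — Isothermal: T stays 1230 K; PV = const ⇒ V₂ = 8.21 L, P₂ = 5620 kPa.
ΔU = 0 (ideal gas, T constant).
W = nRT ln(V₂/V₁) = 4.51×8.314×1230×ln(0.136) = -92000 J.
Q = ΔU + W = -92000 J.
Net over both steps: W = -69200 J, Q = -12200 J, ΔU = 57000 J.

-69200 J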